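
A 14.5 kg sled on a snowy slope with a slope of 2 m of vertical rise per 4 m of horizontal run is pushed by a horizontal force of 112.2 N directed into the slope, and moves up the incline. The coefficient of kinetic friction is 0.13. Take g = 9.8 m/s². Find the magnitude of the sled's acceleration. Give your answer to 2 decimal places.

The horizontal push has components F cos 26.57° = 112.2 × 0.8944 = 100.352 N up the incline and F sin 26.57° = 112.2 × 0.4472 = 50.176 N pressing into the surface.
The normal force is therefore N = mg cos 26.57° + F sin 26.57° = 127.094 + 50.176 = 177.270 N, and kinetic friction down the slope is μN = 0.13 × 177.270 = 23.045 N.
Along the incline: F cos 26.57° − mg sin 26.57° − μN = ma, so 100.352 − 63.547 − 23.045 = 14.5 a, giving a = 0.9490 m/s².

0.95 m/s²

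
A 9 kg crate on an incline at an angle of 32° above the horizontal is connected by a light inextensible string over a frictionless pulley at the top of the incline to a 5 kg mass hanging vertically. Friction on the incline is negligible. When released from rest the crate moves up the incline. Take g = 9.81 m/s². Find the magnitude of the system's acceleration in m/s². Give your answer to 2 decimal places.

0.16 m/s²

For the crate on the incline: the weight component along the slope is m₁g sin 32° = 9 × 9.81 × 0.5299 = 46.785 N and the normal force is N = m₁g cos 32° = 74.874 N.
Newton's second law for the crate (up-slope positive): T − 46.785 = 9 a. For the hanging mass (downward positive): 5 × 9.81 − T = 5 a.
Adding the two equations eliminates T: 2.265 = 14 a, so a = 0.1618 m/s².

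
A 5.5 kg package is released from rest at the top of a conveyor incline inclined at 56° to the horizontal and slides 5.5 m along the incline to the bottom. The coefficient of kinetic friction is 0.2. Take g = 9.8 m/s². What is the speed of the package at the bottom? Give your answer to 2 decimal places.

The weight component along the incline is mg sin 56° = 44.685 N and the normal force is N = mg cos 56° = 30.140 N.
Friction up the slope is f = μN = 0.2 × 30.140 = 6.028 N, so the net downslope force is 44.685 − 6.028 = 38.657 N and a = 38.657 / 5.5 = 7.0285 m/s².
Starting from rest over a distance of 5.5 m, v² = 2aL = 2 × 7.0285 × 5.5 = 77.3135, so v = 8.7928 m/s.

8.79 m/s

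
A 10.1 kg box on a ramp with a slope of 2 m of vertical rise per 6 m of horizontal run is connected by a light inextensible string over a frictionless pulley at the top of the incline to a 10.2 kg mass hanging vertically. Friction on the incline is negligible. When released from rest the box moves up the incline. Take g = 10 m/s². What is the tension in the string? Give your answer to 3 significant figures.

For the box on the incline: the weight component along the slope is m₁g sin 18.43° = 10.1 × 10 × 0.3162 = 31.936 N and the normal force is N = m₁g cos 18.43° = 95.817 N.
Newton's second law for the box (up-slope positive): T − 31.936 = 10.1 a. For the hanging mass (downward positive): 10.2 × 10 − T = 10.2 a.
Adding the two equations eliminates T: 70.064 = 20.3 a, so a = 3.4514 m/s².
Then from the hanging mass's equation, T = 10.2 × (10 − 3.4514) = 66.796 N.

66.8 N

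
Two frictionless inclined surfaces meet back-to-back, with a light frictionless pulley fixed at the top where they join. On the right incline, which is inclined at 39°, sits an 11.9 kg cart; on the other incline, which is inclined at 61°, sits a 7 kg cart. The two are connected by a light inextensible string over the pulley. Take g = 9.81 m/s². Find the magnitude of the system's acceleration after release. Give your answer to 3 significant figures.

Resolve each weight along its own incline: the 11.9 kg mass has component 11.9 × 9.81 × sin 39° = 73.466 N down its slope, and the 7 kg mass has 7 × 9.81 × sin 61° = 60.060 N down its slope.
The 11.9 kg side's 73.466 N exceeds the other side's 60.060 N, so that mass slides down and the 7 kg mass slides up. Taking that direction as positive, Newton's second law for the whole system gives 73.466 − 60.060 = (11.9 + 7) a, so a = 13.406 / 18.9 = 0.7093 m/s².

0.709 m/s²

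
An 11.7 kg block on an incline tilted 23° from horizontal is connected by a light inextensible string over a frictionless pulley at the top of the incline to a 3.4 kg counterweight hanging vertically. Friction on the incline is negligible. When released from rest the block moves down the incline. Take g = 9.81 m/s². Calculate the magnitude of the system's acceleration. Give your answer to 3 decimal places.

For the block on the incline: the weight component along the slope is m₁g sin 23° = 11.7 × 9.81 × 0.3907 = 44.843 N and the normal force is N = m₁g cos 23° = 105.653 N.
Newton's second law for the block (down-slope positive): 44.843 − T = 11.7 a. For the hanging counterweight (upward positive): T − 3.4 × 9.81 = 3.4 a.
Adding the two equations eliminates T: 11.489 = 15.1 a, so a = 0.7609 m/s².

0.761 m/s²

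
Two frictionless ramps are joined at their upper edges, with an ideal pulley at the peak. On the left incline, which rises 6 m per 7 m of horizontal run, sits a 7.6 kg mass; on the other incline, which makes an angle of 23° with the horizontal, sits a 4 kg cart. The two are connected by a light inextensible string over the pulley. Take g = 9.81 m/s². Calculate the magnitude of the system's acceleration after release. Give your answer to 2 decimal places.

Resolve each weight along its own incline: the 7.6 kg mass has component 7.6 × 9.81 × sin 40.60° = 48.520 N down its slope, and the 4 kg mass has 4 × 9.81 × sin 23° = 15.332 N down its slope.
The 7.6 kg side's 48.520 N exceeds the other side's 15.332 N, so that mass slides down and the 4 kg mass slides up. Taking that direction as positive, Newton's second law for the whole system gives 48.520 − 15.332 = (7.6 + 4) a, so a = 33.188 / 11.6 = 2.8610 m/s².

2.86 m/s²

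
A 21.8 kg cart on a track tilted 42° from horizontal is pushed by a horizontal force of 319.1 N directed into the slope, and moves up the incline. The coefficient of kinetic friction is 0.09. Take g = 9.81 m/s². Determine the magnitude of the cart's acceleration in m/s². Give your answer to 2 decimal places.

The horizontal push has components F cos 42° = 319.1 × 0.7431 = 237.123 N up the incline and F sin 42° = 319.1 × 0.6691 = 213.510 N pressing into the surface.
The normal force is therefore N = mg cos 42° + F sin 42° = 158.918 + 213.510 = 372.428 N, and kinetic friction down the slope is μN = 0.09 × 372.428 = 33.519 N.
Along the incline: F cos 42° − mg sin 42° − μN = ma, so 237.123 − 143.092 − 33.519 = 21.8 a, giving a = 2.7758 m/s².

2.78 m/s²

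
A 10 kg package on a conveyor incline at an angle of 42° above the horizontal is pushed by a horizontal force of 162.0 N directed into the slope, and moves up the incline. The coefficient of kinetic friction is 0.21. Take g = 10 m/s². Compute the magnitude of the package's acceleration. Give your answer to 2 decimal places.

1.51 m/s²

The horizontal push has components F cos 42° = 162.0 × 0.7431 = 120.382 N up the incline and F sin 42° = 162.0 × 0.6691 = 108.394 N pressing into the surface.
The normal force is therefore N = mg cos 42° + F sin 42° = 74.310 + 108.394 = 182.704 N, and kinetic friction down the slope is μN = 0.21 × 182.704 = 38.368 N.
Along the incline: F cos 42° − mg sin 42° − μN = ma, so 120.382 − 66.910 − 38.368 = 10 a, giving a = 1.5104 m/s².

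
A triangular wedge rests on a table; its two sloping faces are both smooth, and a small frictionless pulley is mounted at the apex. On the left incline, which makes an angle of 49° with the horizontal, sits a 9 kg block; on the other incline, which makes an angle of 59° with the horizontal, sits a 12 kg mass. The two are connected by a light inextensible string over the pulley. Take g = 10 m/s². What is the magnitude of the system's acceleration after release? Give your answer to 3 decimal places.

1.664 m/s²

Resolve each weight along its own incline: the 9 kg mass has component 9 × 10 × sin 49° = 67.924 N down its slope, and the 12 kg mass has 12 × 10 × sin 59° = 102.860 N down its slope.
The 12 kg side's 102.860 N exceeds the other side's 67.924 N, so that mass slides down and the 9 kg mass slides up. Taking that direction as positive, Newton's second law for the whole system gives 102.860 − 67.924 = (9 + 12) a, so a = 34.936 / 21 = 1.6636 m/s².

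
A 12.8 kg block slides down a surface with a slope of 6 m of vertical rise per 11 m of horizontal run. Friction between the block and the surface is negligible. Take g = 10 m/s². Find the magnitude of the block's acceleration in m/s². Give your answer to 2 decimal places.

4.79 m/s²

Resolving the weight along the incline: the component pulling the block down the slope is mg sin 28.61° = 12.8 × 10 × 0.4789 = 61.299 N, and the normal force is N = mg cos 28.61° = 12.8 × 10 × 0.8779 = 112.371 N.
With no friction the net force along the incline is 61.299 N, so a = g sin 28.61° = 61.299 / 12.8 = 4.7890 m/s².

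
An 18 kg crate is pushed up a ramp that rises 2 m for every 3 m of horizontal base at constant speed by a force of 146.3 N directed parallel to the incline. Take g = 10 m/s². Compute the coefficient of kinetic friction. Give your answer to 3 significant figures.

0.310

At constant speed ΣF = 0 along the incline. The applied 146.3 N acts up the slope; the weight component mg sin 33.69° = 99.846 N and kinetic friction μN both act down the slope.
So 146.3 = 99.846 + μ × 149.769, giving μ = (146.3 − 99.846) / 149.769 = 0.3102.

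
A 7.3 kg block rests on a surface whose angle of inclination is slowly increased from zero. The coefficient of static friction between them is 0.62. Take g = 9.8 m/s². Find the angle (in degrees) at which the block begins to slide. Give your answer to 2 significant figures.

32°

At the threshold of sliding, static friction is at its maximum μ_s N and exactly balances the weight component along the incline: mg sin θ = μ_s mg cos θ.
Hence tan θ = μ_s = 0.62, so θ = arctan(0.62) = 31.7989°.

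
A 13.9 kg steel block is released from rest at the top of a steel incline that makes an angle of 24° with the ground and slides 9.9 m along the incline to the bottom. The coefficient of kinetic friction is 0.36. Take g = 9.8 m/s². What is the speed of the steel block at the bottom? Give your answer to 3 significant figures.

The weight component along the incline is mg sin 24° = 55.406 N and the normal force is N = mg cos 24° = 124.443 N.
Friction up the slope is f = μN = 0.36 × 124.443 = 44.799 N, so the net downslope force is 55.406 − 44.799 = 10.607 N and a = 10.607 / 13.9 = 0.7631 m/s².
Starting from rest over a distance of 9.9 m, v² = 2aL = 2 × 0.7631 × 9.9 = 15.1094, so v = 3.8871 m/s.

3.89 m/s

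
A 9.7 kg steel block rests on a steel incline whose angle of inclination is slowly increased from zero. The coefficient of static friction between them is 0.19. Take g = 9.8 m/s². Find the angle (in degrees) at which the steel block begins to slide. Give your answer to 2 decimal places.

At the threshold of sliding, static friction is at its maximum μ_s N and exactly balances the weight component along the incline: mg sin θ = μ_s mg cos θ.
Hence tan θ = μ_s = 0.19, so θ = arctan(0.19) = 10.7580°.

10.76°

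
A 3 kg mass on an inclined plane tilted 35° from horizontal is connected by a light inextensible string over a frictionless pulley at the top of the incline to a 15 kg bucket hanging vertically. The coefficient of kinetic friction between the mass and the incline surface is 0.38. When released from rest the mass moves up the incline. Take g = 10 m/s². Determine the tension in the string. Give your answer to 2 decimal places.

47.12 N

For the mass on the incline: the weight component along the slope is m₁g sin 35° = 3 × 10 × 0.5736 = 17.208 N and the normal force is N = m₁g cos 35° = 24.575 N.
Kinetic friction opposes the mass's motion up the incline: f = μN = 0.38 × 24.575 = 9.338 N acting down the slope.
Newton's second law for the mass (up-slope positive): T − 17.208 − 9.338 = 3 a. For the hanging bucket (downward positive): 15 × 10 − T = 15 a.
Adding the two equations eliminates T: 123.454 = 18 a, so a = 6.8586 m/s².
Then from the hanging bucket's equation, T = 15 × (10 − 6.8586) = 47.121 N.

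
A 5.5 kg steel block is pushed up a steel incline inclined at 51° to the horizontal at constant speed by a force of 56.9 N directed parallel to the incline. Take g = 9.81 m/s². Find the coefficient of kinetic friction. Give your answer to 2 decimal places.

0.44

At constant speed ΣF = 0 along the incline. The applied 56.9 N acts up the slope; the weight component mg sin 51° = 41.931 N and kinetic friction μN both act down the slope.
So 56.9 = 41.931 + μ × 33.955, giving μ = (56.9 − 41.931) / 33.955 = 0.4408.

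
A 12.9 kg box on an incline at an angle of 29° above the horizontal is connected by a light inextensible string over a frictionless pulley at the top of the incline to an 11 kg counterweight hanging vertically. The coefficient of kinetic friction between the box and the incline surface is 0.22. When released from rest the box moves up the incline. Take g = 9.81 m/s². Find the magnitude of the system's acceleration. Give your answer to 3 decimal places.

0.929 m/s²

For the box on the incline: the weight component along the slope is m₁g sin 29° = 12.9 × 9.81 × 0.4848 = 61.351 N and the normal force is N = m₁g cos 29° = 110.682 N.
Kinetic friction opposes the box's motion up the incline: f = μN = 0.22 × 110.682 = 24.350 N acting down the slope.
Newton's second law for the box (up-slope positive): T − 61.351 − 24.350 = 12.9 a. For the hanging counterweight (downward positive): 11 × 9.81 − T = 11 a.
Adding the two equations eliminates T: 22.209 = 23.9 a, so a = 0.9292 m/s².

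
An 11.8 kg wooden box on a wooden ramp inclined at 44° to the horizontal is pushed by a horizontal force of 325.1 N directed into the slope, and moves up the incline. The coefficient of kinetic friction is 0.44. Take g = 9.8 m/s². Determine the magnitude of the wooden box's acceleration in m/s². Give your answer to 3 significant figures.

1.49 m/s²

The horizontal push has components F cos 44° = 325.1 × 0.7193 = 233.844 N up the incline and F sin 44° = 325.1 × 0.6947 = 225.847 N pressing into the surface.
The normal force is therefore N = mg cos 44° + F sin 44° = 83.180 + 225.847 = 309.027 N, and kinetic friction down the slope is μN = 0.44 × 309.027 = 135.972 N.
Along the incline: F cos 44° − mg sin 44° − μN = ma, so 233.844 − 80.335 − 135.972 = 11.8 a, giving a = 1.4862 m/s².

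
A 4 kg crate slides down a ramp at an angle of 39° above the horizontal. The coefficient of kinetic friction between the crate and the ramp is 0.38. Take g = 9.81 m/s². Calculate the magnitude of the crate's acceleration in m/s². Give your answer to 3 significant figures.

3.28 m/s²

Resolving the weight along the incline: the component pulling the crate down the slope is mg sin 39° = 4 × 9.81 × 0.6293 = 24.694 N, and the normal force is N = mg cos 39° = 4 × 9.81 × 0.7771 = 30.493 N.
Kinetic friction acts up the slope with magnitude f = μN = 0.38 × 30.493 = 11.587 N.
Net force along the incline is 24.694 − 11.587 = 13.107 N, so a = 13.107 / 4 = 3.2767 m/s².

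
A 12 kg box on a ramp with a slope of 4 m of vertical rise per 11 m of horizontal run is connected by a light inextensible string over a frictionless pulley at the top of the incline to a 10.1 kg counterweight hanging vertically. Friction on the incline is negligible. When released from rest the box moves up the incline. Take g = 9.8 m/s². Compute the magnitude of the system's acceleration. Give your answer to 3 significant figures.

For the box on the incline: the weight component along the slope is m₁g sin 19.98° = 12 × 9.8 × 0.3417 = 40.184 N and the normal force is N = m₁g cos 19.98° = 110.520 N.
Newton's second law for the box (up-slope positive): T − 40.184 = 12 a. For the hanging counterweight (downward positive): 10.1 × 9.8 − T = 10.1 a.
Adding the two equations eliminates T: 58.796 = 22.1 a, so a = 2.6605 m/s².

2.66 m/s²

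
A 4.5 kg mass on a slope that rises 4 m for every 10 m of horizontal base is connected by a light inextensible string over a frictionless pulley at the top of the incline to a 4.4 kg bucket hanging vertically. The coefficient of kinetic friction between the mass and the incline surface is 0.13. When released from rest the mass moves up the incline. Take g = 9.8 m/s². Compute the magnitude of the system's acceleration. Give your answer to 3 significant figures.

For the mass on the incline: the weight component along the slope is m₁g sin 21.80° = 4.5 × 9.8 × 0.3714 = 16.379 N and the normal force is N = m₁g cos 21.80° = 40.946 N.
Kinetic friction opposes the mass's motion up the incline: f = μN = 0.13 × 40.946 = 5.323 N acting down the slope.
Newton's second law for the mass (up-slope positive): T − 16.379 − 5.323 = 4.5 a. For the hanging bucket (downward positive): 4.4 × 9.8 − T = 4.4 a.
Adding the two equations eliminates T: 21.418 = 8.9 a, so a = 2.4065 m/s².

2.41 m/s²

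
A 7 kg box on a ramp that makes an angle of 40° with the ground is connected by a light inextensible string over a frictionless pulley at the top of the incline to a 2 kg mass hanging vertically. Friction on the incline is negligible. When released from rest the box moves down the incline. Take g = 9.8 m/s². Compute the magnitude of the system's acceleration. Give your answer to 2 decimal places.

For the box on the incline: the weight component along the slope is m₁g sin 40° = 7 × 9.8 × 0.6428 = 44.096 N and the normal force is N = m₁g cos 40° = 52.551 N.
Newton's second law for the box (down-slope positive): 44.096 − T = 7 a. For the hanging mass (upward positive): T − 2 × 9.8 = 2 a.
Adding the two equations eliminates T: 24.496 = 9 a, so a = 2.7218 m/s².

2.72 m/s²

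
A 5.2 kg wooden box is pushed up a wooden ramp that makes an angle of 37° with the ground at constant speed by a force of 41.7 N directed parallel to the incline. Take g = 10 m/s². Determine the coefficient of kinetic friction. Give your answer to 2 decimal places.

At constant speed ΣF = 0 along the incline. The applied 41.7 N acts up the slope; the weight component mg sin 37° = 31.294 N and kinetic friction μN both act down the slope.
So 41.7 = 31.294 + μ × 41.529, giving μ = (41.7 − 31.294) / 41.529 = 0.2506.

0.25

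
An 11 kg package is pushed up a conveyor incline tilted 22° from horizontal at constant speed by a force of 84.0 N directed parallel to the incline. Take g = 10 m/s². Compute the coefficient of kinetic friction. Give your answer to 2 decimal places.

0.42

At constant speed ΣF = 0 along the incline. The applied 84.0 N acts up the slope; the weight component mg sin 22° = 41.207 N and kinetic friction μN both act down the slope.
So 84.0 = 41.207 + μ × 101.990, giving μ = (84.0 − 41.207) / 101.990 = 0.4196.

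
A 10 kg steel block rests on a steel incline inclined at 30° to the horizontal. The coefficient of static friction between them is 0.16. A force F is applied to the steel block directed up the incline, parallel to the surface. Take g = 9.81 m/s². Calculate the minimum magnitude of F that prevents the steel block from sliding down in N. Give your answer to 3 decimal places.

35.457 N

The normal force is N = mg cos 30° = 84.957 N. With F at its minimum the steel block is on the verge of sliding down, so static friction is at its maximum μ_s N = 0.16 × 84.957 = 13.593 N and acts up the slope.
Equilibrium along the incline: F + μ_s N = mg sin 30°, so F = 49.050 − 13.593 = 35.457 N.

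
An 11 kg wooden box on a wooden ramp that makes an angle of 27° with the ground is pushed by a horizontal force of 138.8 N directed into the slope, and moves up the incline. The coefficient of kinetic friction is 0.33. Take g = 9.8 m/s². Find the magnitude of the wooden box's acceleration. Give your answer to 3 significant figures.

2.02 m/s²

The horizontal push has components F cos 27° = 138.8 × 0.8910 = 123.671 N up the incline and F sin 27° = 138.8 × 0.4540 = 63.015 N pressing into the surface.
The normal force is therefore N = mg cos 27° + F sin 27° = 96.050 + 63.015 = 159.065 N, and kinetic friction down the slope is μN = 0.33 × 159.065 = 52.491 N.
Along the incline: F cos 27° − mg sin 27° − μN = ma, so 123.671 − 48.941 − 52.491 = 11 a, giving a = 2.0217 m/s².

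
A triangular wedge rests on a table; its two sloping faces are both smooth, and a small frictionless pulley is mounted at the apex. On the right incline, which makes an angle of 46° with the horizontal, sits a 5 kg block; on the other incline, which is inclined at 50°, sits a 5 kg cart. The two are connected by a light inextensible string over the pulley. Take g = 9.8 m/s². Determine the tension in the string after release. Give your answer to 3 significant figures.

36.4 N

Resolve each weight along its own incline: the 5 kg mass has component 5 × 9.8 × sin 46° = 35.248 N down its slope, and the 5 kg mass has 5 × 9.8 × sin 50° = 37.536 N down its slope.
The 5 kg side's 37.536 N exceeds the other side's 35.248 N, so that mass slides down and the 5 kg mass slides up. Taking that direction as positive, Newton's second law for the whole system gives 37.536 − 35.248 = (5 + 5) a, so a = 2.288 / 10 = 0.2288 m/s².
For the 5 kg mass (up-slope positive): T − 35.248 = 5 × 0.2288, so T = 36.392 N.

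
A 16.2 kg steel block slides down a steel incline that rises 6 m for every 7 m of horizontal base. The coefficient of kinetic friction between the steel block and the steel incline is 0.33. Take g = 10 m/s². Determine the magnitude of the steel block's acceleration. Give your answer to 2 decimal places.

Resolving the weight along the incline: the component pulling the steel block down the slope is mg sin 40.60° = 16.2 × 10 × 0.6508 = 105.430 N, and the normal force is N = mg cos 40.60° = 16.2 × 10 × 0.7593 = 123.007 N.
Kinetic friction acts up the slope with magnitude f = μN = 0.33 × 123.007 = 40.592 N.
Net force along the incline is 105.430 − 40.592 = 64.838 N, so a = 64.838 / 16.2 = 4.0023 m/s².

4.00 m/s²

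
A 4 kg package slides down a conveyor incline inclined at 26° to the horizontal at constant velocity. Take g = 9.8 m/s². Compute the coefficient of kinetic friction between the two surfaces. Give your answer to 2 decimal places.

At constant velocity the net force along the incline is zero: mg sin 26° = μ mg cos 26°.
So μ = tan 26° = 0.4384 / 0.8988 = 0.4878.

0.49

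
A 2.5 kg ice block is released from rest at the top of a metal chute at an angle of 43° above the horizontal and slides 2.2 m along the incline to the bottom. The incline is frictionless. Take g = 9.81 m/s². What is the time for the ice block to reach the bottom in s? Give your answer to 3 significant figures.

0.811 s

The weight component along the incline is mg sin 43° = 16.726 N and the normal force is N = mg cos 43° = 17.936 N.
With no friction, a = g sin 43° = 6.6904 m/s².
Starting from rest, L = ½at², so t = √(2L/a) = √(2 × 2.2 / 6.6904) = 0.8110 s.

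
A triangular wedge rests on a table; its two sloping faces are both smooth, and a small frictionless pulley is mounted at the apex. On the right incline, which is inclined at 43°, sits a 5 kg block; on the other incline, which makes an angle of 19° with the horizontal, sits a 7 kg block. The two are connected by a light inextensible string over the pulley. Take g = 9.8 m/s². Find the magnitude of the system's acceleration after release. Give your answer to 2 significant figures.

Resolve each weight along its own incline: the 5 kg mass has component 5 × 9.8 × sin 43° = 33.418 N down its slope, and the 7 kg mass has 7 × 9.8 × sin 19° = 22.334 N down its slope.
The 5 kg side's 33.418 N exceeds the other side's 22.334 N, so that mass slides down and the 7 kg mass slides up. Taking that direction as positive, Newton's second law for the whole system gives 33.418 − 22.334 = (5 + 7) a, so a = 11.084 / 12 = 0.9237 m/s².

0.92 m/s²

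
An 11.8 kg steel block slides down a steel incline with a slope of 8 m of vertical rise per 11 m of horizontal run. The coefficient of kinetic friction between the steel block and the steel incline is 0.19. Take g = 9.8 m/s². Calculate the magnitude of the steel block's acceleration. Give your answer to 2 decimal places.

4.26 m/s²

Resolving the weight along the incline: the component pulling the steel block down the slope is mg sin 36.03° = 11.8 × 9.8 × 0.5882 = 68.019 N, and the normal force is N = mg cos 36.03° = 11.8 × 9.8 × 0.8087 = 93.518 N.
Kinetic friction acts up the slope with magnitude f = μN = 0.19 × 93.518 = 17.768 N.
Net force along the incline is 68.019 − 17.768 = 50.251 N, so a = 50.251 / 11.8 = 4.2586 m/s².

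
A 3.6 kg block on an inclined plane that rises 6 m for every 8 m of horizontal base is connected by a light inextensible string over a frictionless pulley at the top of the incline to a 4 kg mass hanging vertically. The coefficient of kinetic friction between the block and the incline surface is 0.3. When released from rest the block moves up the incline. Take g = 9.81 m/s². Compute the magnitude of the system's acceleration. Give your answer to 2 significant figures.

1.3 m/s²

For the block on the incline: the weight component along the slope is m₁g sin 36.87° = 3.6 × 9.81 × 0.6000 = 21.190 N and the normal force is N = m₁g cos 36.87° = 28.253 N.
Kinetic friction opposes the block's motion up the incline: f = μN = 0.3 × 28.253 = 8.476 N acting down the slope.
Newton's second law for the block (up-slope positive): T − 21.190 − 8.476 = 3.6 a. For the hanging mass (downward positive): 4 × 9.81 − T = 4 a.
Adding the two equations eliminates T: 9.574 = 7.6 a, so a = 1.2597 m/s².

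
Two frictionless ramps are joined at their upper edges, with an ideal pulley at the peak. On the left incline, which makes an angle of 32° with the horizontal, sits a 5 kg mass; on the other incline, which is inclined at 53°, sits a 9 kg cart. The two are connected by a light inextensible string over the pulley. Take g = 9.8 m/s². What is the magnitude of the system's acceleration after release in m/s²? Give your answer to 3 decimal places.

Resolve each weight along its own incline: the 5 kg mass has component 5 × 9.8 × sin 32° = 25.966 N down its slope, and the 9 kg mass has 9 × 9.8 × sin 53° = 70.440 N down its slope.
The 9 kg side's 70.440 N exceeds the other side's 25.966 N, so that mass slides down and the 5 kg mass slides up. Taking that direction as positive, Newton's second law for the whole system gives 70.440 − 25.966 = (5 + 9) a, so a = 44.474 / 14 = 3.1767 m/s².

3.177 m/s²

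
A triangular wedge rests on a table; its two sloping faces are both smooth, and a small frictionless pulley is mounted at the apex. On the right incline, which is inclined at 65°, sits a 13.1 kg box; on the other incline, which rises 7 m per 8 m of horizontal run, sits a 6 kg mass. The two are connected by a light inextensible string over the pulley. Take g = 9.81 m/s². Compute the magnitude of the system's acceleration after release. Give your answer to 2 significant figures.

4.1 m/s²

Resolve each weight along its own incline: the 13.1 kg mass has component 13.1 × 9.81 × sin 65° = 116.471 N down its slope, and the 6 kg mass has 6 × 9.81 × sin 41.19° = 38.760 N down its slope.
The 13.1 kg side's 116.471 N exceeds the other side's 38.760 N, so that mass slides down and the 6 kg mass slides up. Taking that direction as positive, Newton's second law for the whole system gives 116.471 − 38.760 = (13.1 + 6) a, so a = 77.711 / 19.1 = 4.0686 m/s².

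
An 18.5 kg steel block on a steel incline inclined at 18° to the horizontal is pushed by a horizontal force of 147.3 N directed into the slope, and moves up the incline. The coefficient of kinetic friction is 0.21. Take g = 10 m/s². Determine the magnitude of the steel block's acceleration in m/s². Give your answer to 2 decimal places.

The horizontal push has components F cos 18° = 147.3 × 0.9511 = 140.097 N up the incline and F sin 18° = 147.3 × 0.3090 = 45.516 N pressing into the surface.
The normal force is therefore N = mg cos 18° + F sin 18° = 175.953 + 45.516 = 221.469 N, and kinetic friction down the slope is μN = 0.21 × 221.469 = 46.508 N.
Along the incline: F cos 18° − mg sin 18° − μN = ma, so 140.097 − 57.165 − 46.508 = 18.5 a, giving a = 1.9689 m/s².

1.97 m/s²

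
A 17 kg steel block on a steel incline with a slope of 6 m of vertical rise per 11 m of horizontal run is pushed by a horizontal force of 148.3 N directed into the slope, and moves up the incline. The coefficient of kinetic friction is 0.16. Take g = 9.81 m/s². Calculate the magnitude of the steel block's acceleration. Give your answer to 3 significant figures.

The horizontal push has components F cos 28.61° = 148.3 × 0.8779 = 130.193 N up the incline and F sin 28.61° = 148.3 × 0.4789 = 71.021 N pressing into the surface.
The normal force is therefore N = mg cos 28.61° + F sin 28.61° = 146.407 + 71.021 = 217.428 N, and kinetic friction down the slope is μN = 0.16 × 217.428 = 34.788 N.
Along the incline: F cos 28.61° − mg sin 28.61° − μN = ma, so 130.193 − 79.866 − 34.788 = 17 a, giving a = 0.9141 m/s².

0.914 m/s²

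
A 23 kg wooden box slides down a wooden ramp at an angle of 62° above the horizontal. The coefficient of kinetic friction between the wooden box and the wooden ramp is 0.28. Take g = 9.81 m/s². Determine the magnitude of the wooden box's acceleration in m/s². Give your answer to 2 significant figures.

7.4 m/s²

Resolving the weight along the incline: the component pulling the wooden box down the slope is mg sin 62° = 23 × 9.81 × 0.8829 = 199.209 N, and the normal force is N = mg cos 62° = 23 × 9.81 × 0.4695 = 105.933 N.
Kinetic friction acts up the slope with magnitude f = μN = 0.28 × 105.933 = 29.661 N.
Net force along the incline is 199.209 − 29.661 = 169.548 N, so a = 169.548 / 23 = 7.3717 m/s².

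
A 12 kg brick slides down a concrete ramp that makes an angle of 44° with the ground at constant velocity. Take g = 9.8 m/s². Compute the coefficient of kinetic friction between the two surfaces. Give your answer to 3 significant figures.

0.966

At constant velocity the net force along the incline is zero: mg sin 44° = μ mg cos 44°.
So μ = tan 44° = 0.6947 / 0.7193 = 0.9658.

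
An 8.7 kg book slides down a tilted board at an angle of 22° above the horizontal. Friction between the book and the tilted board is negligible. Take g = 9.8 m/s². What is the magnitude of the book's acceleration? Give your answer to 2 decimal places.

Resolving the weight along the incline: the component pulling the book down the slope is mg sin 22° = 8.7 × 9.8 × 0.3746 = 31.938 N, and the normal force is N = mg cos 22° = 8.7 × 9.8 × 0.9272 = 79.053 N.
With no friction the net force along the incline is 31.938 N, so a = g sin 22° = 31.938 / 8.7 = 3.6710 m/s².

3.67 m/s²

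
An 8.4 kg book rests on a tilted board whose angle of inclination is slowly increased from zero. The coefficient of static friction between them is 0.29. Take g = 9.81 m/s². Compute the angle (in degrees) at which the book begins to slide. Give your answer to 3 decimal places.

16.172°

At the threshold of sliding, static friction is at its maximum μ_s N and exactly balances the weight component along the incline: mg sin θ = μ_s mg cos θ.
Hence tan θ = μ_s = 0.29, so θ = arctan(0.29) = 16.1722°.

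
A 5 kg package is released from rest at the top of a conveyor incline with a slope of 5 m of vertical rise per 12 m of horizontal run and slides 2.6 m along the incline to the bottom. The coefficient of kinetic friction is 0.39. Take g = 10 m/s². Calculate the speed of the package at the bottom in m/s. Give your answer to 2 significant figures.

1.1 m/s

The weight component along the incline is mg sin 22.62° = 19.231 N and the normal force is N = mg cos 22.62° = 46.154 N.
Friction up the slope is f = μN = 0.39 × 46.154 = 18.000 N, so the net downslope force is 19.231 − 18.000 = 1.231 N and a = 1.231 / 5 = 0.2462 m/s².
Starting from rest over a distance of 2.6 m, v² = 2aL = 2 × 0.2462 × 2.6 = 1.2802, so v = 1.1315 m/s.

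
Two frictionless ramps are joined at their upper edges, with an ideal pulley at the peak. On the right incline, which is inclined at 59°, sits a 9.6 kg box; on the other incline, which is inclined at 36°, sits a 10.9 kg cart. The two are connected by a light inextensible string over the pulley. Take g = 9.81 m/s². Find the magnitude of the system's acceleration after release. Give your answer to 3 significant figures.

0.872 m/s²

Resolve each weight along its own incline: the 9.6 kg mass has component 9.6 × 9.81 × sin 59° = 80.725 N down its slope, and the 10.9 kg mass has 10.9 × 9.81 × sin 36° = 62.851 N down its slope.
The 9.6 kg side's 80.725 N exceeds the other side's 62.851 N, so that mass slides down and the 10.9 kg mass slides up. Taking that direction as positive, Newton's second law for the whole system gives 80.725 − 62.851 = (9.6 + 10.9) a, so a = 17.874 / 20.5 = 0.8719 m/s².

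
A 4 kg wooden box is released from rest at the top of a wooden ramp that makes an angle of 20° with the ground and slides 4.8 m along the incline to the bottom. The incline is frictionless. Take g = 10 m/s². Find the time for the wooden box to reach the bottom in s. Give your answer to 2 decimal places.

1.68 s

The weight component along the incline is mg sin 20° = 13.681 N and the normal force is N = mg cos 20° = 37.588 N.
With no friction, a = g sin 20° = 3.4202 m/s².
Starting from rest, L = ½at², so t = √(2L/a) = √(2 × 4.8 / 3.4202) = 1.6754 s.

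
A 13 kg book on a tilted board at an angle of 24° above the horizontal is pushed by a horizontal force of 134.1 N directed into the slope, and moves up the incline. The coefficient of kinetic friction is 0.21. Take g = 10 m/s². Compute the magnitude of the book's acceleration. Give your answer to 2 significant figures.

The horizontal push has components F cos 24° = 134.1 × 0.9135 = 122.500 N up the incline and F sin 24° = 134.1 × 0.4067 = 54.538 N pressing into the surface.
The normal force is therefore N = mg cos 24° + F sin 24° = 118.755 + 54.538 = 173.293 N, and kinetic friction down the slope is μN = 0.21 × 173.293 = 36.392 N.
Along the incline: F cos 24° − mg sin 24° − μN = ma, so 122.500 − 52.871 − 36.392 = 13 a, giving a = 2.5567 m/s².

2.6 m/s²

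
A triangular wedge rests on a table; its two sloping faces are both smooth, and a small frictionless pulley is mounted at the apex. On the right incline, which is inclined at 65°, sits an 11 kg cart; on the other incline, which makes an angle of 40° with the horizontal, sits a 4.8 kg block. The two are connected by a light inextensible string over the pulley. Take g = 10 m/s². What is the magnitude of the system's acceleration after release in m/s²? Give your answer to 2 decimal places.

4.36 m/s²

Resolve each weight along its own incline: the 11 kg mass has component 11 × 10 × sin 65° = 99.694 N down its slope, and the 4.8 kg mass has 4.8 × 10 × sin 40° = 30.854 N down its slope.
The 11 kg side's 99.694 N exceeds the other side's 30.854 N, so that mass slides down and the 4.8 kg mass slides up. Taking that direction as positive, Newton's second law for the whole system gives 99.694 − 30.854 = (11 + 4.8) a, so a = 68.840 / 15.8 = 4.3570 m/s².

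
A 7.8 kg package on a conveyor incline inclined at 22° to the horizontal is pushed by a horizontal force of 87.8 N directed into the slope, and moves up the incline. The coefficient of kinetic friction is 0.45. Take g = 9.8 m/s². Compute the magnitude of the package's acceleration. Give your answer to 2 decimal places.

0.78 m/s²

The horizontal push has components F cos 22° = 87.8 × 0.9272 = 81.408 N up the incline and F sin 22° = 87.8 × 0.3746 = 32.890 N pressing into the surface.
The normal force is therefore N = mg cos 22° + F sin 22° = 70.875 + 32.890 = 103.765 N, and kinetic friction down the slope is μN = 0.45 × 103.765 = 46.694 N.
Along the incline: F cos 22° − mg sin 22° − μN = ma, so 81.408 − 28.634 − 46.694 = 7.8 a, giving a = 0.7795 m/s².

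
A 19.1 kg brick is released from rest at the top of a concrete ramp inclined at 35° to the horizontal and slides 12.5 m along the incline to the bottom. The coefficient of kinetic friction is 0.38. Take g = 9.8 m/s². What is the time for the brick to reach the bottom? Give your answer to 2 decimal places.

3.12 s

The weight component along the incline is mg sin 35° = 107.362 N and the normal force is N = mg cos 35° = 153.329 N.
Friction up the slope is f = μN = 0.38 × 153.329 = 58.265 N, so the net downslope force is 107.362 − 58.265 = 49.097 N and a = 49.097 / 19.1 = 2.5705 m/s².
Starting from rest, L = ½at², so t = √(2L/a) = √(2 × 12.5 / 2.5705) = 3.1186 s.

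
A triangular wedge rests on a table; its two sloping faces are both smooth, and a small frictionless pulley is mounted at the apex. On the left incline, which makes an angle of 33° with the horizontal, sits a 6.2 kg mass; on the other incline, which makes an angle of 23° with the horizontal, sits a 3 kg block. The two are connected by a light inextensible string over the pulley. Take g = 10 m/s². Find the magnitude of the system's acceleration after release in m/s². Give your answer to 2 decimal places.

2.40 m/s²

Resolve each weight along its own incline: the 6.2 kg mass has component 6.2 × 10 × sin 33° = 33.768 N down its slope, and the 3 kg mass has 3 × 10 × sin 23° = 11.722 N down its slope.
The 6.2 kg side's 33.768 N exceeds the other side's 11.722 N, so that mass slides down and the 3 kg mass slides up. Taking that direction as positive, Newton's second law for the whole system gives 33.768 − 11.722 = (6.2 + 3) a, so a = 22.046 / 9.2 = 2.3963 m/s².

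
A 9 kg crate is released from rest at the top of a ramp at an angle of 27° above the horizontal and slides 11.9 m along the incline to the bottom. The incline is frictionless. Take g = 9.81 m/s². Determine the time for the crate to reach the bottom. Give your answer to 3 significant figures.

2.31 s

The weight component along the incline is mg sin 27° = 40.083 N and the normal force is N = mg cos 27° = 78.667 N.
With no friction, a = g sin 27° = 4.4536 m/s².
Starting from rest, L = ½at², so t = √(2L/a) = √(2 × 11.9 / 4.4536) = 2.3117 s.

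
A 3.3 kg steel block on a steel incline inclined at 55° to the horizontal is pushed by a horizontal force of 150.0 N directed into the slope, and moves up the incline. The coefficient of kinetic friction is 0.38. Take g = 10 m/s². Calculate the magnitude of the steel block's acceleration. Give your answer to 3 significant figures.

The horizontal push has components F cos 55° = 150.0 × 0.5736 = 86.040 N up the incline and F sin 55° = 150.0 × 0.8192 = 122.880 N pressing into the surface.
The normal force is therefore N = mg cos 55° + F sin 55° = 18.929 + 122.880 = 141.809 N, and kinetic friction down the slope is μN = 0.38 × 141.809 = 53.887 N.
Along the incline: F cos 55° − mg sin 55° − μN = ma, so 86.040 − 27.034 − 53.887 = 3.3 a, giving a = 1.5512 m/s².

1.55 m/s²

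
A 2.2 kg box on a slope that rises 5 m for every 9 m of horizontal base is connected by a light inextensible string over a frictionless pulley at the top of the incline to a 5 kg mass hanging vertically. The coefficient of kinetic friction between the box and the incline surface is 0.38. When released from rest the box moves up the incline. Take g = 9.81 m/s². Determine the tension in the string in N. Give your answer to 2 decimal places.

27.24 N

For the box on the incline: the weight component along the slope is m₁g sin 29.05° = 2.2 × 9.81 × 0.4856 = 10.480 N and the normal force is N = m₁g cos 29.05° = 18.866 N.
Kinetic friction opposes the box's motion up the incline: f = μN = 0.38 × 18.866 = 7.169 N acting down the slope.
Newton's second law for the box (up-slope positive): T − 10.480 − 7.169 = 2.2 a. For the hanging mass (downward positive): 5 × 9.81 − T = 5 a.
Adding the two equations eliminates T: 31.401 = 7.2 a, so a = 4.3613 m/s².
Then from the hanging mass's equation, T = 5 × (9.81 − 4.3613) = 27.244 N.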